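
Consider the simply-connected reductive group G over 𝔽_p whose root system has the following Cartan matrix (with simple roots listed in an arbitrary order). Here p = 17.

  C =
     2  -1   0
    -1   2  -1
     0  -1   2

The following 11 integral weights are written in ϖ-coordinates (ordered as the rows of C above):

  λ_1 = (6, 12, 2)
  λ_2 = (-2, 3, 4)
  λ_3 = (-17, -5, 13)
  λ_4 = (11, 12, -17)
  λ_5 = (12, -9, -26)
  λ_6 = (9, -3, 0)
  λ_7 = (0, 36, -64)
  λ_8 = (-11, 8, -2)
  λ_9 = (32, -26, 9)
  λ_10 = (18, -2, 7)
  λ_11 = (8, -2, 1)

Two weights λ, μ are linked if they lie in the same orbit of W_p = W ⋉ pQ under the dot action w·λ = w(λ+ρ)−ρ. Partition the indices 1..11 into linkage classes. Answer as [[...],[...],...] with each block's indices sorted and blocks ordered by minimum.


C ↔ A_3 under row/col permutation; |W(A_3)| = 24.

Each λ_j+ρ reduced to Ā_17; 3-tuples below use C's row order:

  λ_1 → (1, 10, 3);  λ_2 → (1, 3, 5);  λ_3 → (1, 10, 3);  λ_4 → (1, 3, 5);  λ_5 → (1, 3, 5);  λ_6 → (8, 1, 1);  λ_7 → (1, 3, 5);  λ_8 → (8, 1, 1);  λ_9 → (8, 1, 1);  λ_10 → (8, 1, 1);  λ_11 → (8, 1, 1)

3 distinct reps among the 11 weights ⇒ 3 W_17-linkage classes:

[[1, 3], [2, 4, 5, 7], [6, 8, 9, 10, 11]]


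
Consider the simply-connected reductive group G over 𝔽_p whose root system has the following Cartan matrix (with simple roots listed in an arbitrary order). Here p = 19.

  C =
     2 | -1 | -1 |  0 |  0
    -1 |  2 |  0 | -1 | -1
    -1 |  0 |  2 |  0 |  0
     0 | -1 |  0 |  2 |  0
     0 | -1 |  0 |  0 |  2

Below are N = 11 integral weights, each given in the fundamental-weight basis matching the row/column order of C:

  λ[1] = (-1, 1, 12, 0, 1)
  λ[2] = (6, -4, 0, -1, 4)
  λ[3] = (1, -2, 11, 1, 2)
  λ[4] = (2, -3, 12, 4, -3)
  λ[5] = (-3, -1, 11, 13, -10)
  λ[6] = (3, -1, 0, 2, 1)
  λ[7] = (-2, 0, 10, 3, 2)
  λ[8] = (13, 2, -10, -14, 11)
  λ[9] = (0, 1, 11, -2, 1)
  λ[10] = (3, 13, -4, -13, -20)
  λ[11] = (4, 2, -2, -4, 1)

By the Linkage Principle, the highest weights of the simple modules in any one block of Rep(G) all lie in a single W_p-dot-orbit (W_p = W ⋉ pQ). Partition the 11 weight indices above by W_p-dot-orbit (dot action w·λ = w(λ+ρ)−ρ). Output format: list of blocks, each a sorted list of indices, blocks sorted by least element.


Type D_5, rank 5, |W|=1920; reorder rows/cols to standard.

λ_j+ρ reflected into Ā_19 (⟨·,θ^∨⟩≤19); 5-tuples as given:

  λ_1+ρ ↦ (1, 1, 12, 1, 2);  λ_2+ρ ↦ (4, 0, 1, 3, 2);  λ_3+ρ ↦ (1, 1, 12, 1, 2);  λ_4+ρ ↦ (1, 1, 12, 1, 2);  λ_5+ρ ↦ (4, 0, 1, 3, 2);  λ_6+ρ ↦ (4, 0, 1, 3, 2);  λ_7+ρ ↦ (1, 0, 10, 4, 3);  λ_8+ρ ↦ (4, 0, 1, 3, 2);  λ_9+ρ ↦ (1, 1, 12, 1, 2);  λ_10+ρ ↦ (1, 1, 12, 1, 2);  λ_11+ρ ↦ (4, 0, 1, 3, 2)

Partition of {1..11} into 3 W_19-dot-orbits:

[[1, 3, 4, 9, 10], [2, 5, 6, 8, 11], [7]]


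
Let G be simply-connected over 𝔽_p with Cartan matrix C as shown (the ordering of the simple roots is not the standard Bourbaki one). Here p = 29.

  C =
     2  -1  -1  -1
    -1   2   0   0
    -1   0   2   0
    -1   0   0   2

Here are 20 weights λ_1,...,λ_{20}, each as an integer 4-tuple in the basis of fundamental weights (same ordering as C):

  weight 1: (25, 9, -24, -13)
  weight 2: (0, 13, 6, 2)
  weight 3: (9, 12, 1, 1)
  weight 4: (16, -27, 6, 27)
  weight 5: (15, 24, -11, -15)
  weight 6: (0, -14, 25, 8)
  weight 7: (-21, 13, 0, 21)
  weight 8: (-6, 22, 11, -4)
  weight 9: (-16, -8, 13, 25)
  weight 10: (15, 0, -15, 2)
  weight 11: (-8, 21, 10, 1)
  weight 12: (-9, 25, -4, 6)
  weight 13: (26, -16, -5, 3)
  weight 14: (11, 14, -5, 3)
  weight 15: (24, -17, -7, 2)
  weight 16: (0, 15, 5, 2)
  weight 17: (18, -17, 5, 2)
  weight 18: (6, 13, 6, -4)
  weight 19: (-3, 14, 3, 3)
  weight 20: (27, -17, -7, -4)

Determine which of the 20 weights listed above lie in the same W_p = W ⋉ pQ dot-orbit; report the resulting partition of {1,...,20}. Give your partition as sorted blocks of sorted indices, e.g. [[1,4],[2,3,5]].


Cartan matrix: type D_4 (|W|=192); un-permuting the 4 rows.

Ā_29 reps of the 20 weights (D_4, coords as presented):

  [1] (2, 1, 14, 3)
  [2] (1, 14, 7, 3)
  [3] (2, 13, 2, 2)
  [4] (2, 1, 14, 3)
  [5] (2, 13, 2, 2)
  [6] (2, 1, 14, 3)
  [7] (2, 1, 14, 3)
  [8] (2, 15, 4, 5)
  [9] (1, 14, 7, 3)
  [10] (2, 1, 14, 3)
  [11] (2, 15, 4, 5)
  [12] (1, 14, 7, 3)
  [13] (2, 13, 2, 2)
  [14] (2, 13, 2, 2)
  [15] (1, 16, 6, 3)
  [16] (1, 16, 6, 3)
  [17] (1, 16, 6, 3)
  [18] (1, 14, 7, 3)
  [19] (2, 13, 2, 2)
  [20] (1, 16, 6, 3)

These 20 weights hit 5 W_29-dot-orbits; sizes (5, 4, 5, 2, 4):

[[1, 4, 6, 7, 10], [2, 9, 12, 18], [3, 5, 13, 14, 19], [8, 11], [15, 16, 17, 20]]


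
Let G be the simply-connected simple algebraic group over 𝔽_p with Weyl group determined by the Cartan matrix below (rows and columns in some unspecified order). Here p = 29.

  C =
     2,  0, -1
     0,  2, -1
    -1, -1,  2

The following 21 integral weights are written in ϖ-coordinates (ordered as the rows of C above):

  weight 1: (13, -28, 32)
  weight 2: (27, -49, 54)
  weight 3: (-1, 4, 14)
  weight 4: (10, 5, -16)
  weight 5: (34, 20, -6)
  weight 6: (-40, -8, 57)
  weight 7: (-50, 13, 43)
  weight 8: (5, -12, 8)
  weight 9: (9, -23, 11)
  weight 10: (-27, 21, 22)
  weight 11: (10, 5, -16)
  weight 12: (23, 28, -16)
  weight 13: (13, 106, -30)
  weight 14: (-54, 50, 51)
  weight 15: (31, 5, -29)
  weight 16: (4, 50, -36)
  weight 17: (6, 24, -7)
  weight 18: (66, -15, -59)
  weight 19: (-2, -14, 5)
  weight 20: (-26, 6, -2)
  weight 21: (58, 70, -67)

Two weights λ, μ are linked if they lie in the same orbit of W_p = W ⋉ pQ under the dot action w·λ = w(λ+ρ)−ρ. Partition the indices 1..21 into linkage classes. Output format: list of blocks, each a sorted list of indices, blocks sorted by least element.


A_3 Cartan matrix, 3 simple roots permuted; ρ=(1,1,1).

W_29-reps of the 21 weights in Ā_29 (same 3-coord order as C):

  [1] (4, 9, 2);  [2] (1, 19, 6);  [3] (0, 5, 15);  [4] (4, 9, 2);  [5] (7, 5, 1);  [6] (0, 12, 10);  [7] (0, 5, 15);  [8] (4, 9, 2);  [9] (0, 12, 10);  [10] (7, 3, 3);  [11] (4, 9, 2);  [12] (0, 5, 15);  [13] (0, 5, 15);  [14] (7, 5, 1);  [15] (1, 19, 6);  [16] (7, 5, 1);  [17] (1, 19, 6);  [18] (0, 5, 15);  [19] (7, 5, 1);  [20] (1, 19, 6);  [21] (7, 5, 1)

The 21 indices split into 6 linkage classes (same alcove rep ⇔ same W_29-dot-orbit):

[[1, 4, 8, 11], [2, 15, 17, 20], [3, 7, 12, 13, 18], [5, 14, 16, 19, 21], [6, 9], [10]]


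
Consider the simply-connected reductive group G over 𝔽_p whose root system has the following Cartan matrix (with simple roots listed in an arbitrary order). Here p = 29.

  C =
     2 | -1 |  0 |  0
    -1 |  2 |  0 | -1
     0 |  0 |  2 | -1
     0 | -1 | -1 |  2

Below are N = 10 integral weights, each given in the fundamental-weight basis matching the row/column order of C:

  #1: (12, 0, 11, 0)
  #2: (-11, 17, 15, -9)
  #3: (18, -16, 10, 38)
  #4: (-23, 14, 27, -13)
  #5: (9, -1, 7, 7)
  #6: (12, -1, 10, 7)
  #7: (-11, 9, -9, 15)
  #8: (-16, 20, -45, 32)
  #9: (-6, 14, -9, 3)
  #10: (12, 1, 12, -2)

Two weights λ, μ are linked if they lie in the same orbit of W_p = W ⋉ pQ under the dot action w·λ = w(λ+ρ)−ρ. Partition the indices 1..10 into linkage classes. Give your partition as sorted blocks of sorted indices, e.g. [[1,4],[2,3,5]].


Dynkin diagram of C (from the 6 off-diagonal −1 entries): A_4.

W_29-reps of the 10 weights in Ā_29 (same 4-coord order as C):

    λ_1 → (13, 1, 12, 1)
    λ_2 → (10, 0, 8, 8)
    λ_3 → (5, 6, 4, 4)
    λ_4 → (1, 12, 7, 7)
    λ_5 → (10, 0, 8, 8)
    λ_6 → (10, 0, 8, 8)
    λ_7 → (10, 0, 8, 8)
    λ_8 → (5, 6, 4, 4)
    λ_9 → (5, 6, 4, 4)
    λ_10 → (13, 1, 12, 1)

Partition of {1..10} into 4 W_29-dot-orbits:

[[1, 10], [2, 5, 6, 7], [3, 8, 9], [4]]


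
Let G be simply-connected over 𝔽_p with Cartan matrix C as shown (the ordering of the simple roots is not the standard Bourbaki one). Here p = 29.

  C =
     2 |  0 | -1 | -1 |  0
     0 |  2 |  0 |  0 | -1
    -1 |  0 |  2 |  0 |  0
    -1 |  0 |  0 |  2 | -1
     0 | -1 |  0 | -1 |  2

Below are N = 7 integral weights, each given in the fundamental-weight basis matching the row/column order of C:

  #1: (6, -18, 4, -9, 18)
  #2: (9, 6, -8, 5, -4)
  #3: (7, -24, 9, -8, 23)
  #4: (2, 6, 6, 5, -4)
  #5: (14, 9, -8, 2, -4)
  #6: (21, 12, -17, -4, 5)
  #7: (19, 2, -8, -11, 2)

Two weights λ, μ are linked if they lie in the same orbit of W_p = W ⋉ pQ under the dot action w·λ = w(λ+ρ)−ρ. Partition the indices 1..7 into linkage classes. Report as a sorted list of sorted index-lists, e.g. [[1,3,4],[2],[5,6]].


Cartan matrix: type A_5 (|W|=720); un-permuting the 5 rows.

Folding the 7 weights λ_j+ρ into Ā_29 (reps in the given 5-coord order):

  1: (1, 11, 4, 1, 6)
  2: (3, 4, 7, 3, 3)
  3: (1, 11, 4, 1, 6)
  4: (3, 4, 7, 3, 3)
  5: (8, 7, 7, 0, 3)
  6: (3, 4, 7, 3, 3)
  7: (3, 4, 7, 3, 3)

3 distinct reps among the 7 weights ⇒ 3 W_29-linkage classes:

[[1, 3], [2, 4, 6, 7], [5]]


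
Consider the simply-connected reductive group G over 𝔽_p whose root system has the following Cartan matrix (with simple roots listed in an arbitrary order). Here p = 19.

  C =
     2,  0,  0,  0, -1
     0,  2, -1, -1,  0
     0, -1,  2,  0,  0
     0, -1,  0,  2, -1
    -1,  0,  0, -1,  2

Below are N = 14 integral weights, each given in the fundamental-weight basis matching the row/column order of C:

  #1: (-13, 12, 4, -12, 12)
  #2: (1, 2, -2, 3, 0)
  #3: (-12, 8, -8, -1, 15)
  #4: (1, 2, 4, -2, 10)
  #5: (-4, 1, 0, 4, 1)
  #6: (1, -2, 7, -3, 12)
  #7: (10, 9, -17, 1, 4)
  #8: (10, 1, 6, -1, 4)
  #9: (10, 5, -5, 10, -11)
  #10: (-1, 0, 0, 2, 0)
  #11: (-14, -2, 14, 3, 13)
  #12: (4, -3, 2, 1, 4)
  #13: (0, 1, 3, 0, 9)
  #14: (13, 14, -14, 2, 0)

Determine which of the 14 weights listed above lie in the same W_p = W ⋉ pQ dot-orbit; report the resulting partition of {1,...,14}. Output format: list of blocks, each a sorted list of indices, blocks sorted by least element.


A_5 Cartan matrix, 5 simple roots permuted; ρ=(1,1,1,1,1).

Alcove-folded reps (p=19, 14 weights, presented ϖ-order):

  [1] (1, 2, 4, 1, 10) · [2] (2, 2, 1, 4, 1) · [3] (5, 2, 1, 0, 5) · [4] (1, 2, 4, 1, 10) · [5] (2, 2, 1, 4, 1) · [6] (1, 2, 4, 1, 10) · [7] (2, 2, 1, 4, 1) · [8] (5, 2, 1, 0, 5) · [9] (1, 2, 4, 1, 10) · [10] (0, 1, 1, 3, 1) · [11] (0, 1, 1, 3, 1) · [12] (5, 2, 1, 0, 5) · [13] (1, 2, 4, 1, 10) · [14] (0, 1, 1, 3, 1)

Grouping the 14 weights by Ā_19-representative: 4 linkage classes.

[[1, 4, 6, 9, 13], [2, 5, 7], [3, 8, 12], [10, 11, 14]]


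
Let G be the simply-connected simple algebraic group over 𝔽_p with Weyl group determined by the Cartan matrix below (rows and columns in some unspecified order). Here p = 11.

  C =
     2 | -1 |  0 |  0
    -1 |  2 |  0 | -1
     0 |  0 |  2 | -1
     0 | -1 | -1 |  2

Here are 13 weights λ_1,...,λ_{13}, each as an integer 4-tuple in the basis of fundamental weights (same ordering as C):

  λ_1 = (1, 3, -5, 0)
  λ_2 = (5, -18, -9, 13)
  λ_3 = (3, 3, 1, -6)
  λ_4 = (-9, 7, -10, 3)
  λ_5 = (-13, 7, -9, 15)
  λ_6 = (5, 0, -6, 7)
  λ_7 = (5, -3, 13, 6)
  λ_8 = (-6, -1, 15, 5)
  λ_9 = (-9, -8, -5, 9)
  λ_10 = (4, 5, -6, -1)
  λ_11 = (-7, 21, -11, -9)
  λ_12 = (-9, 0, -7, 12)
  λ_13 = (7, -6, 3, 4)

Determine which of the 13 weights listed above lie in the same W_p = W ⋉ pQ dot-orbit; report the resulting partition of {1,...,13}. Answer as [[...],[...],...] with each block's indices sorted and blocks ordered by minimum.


A_4 Cartan matrix, 4 simple roots permuted; ρ=(1,1,1,1).

Folding the 13 weights λ_j+ρ into Ā_11 (reps in the given 4-coord order):

  λ_1+ρ ↦ (2, 1, 1, 3);  λ_2+ρ ↦ (0, 5, 3, 0);  λ_3+ρ ↦ (3, 1, 3, 1);  λ_4+ρ ↦ (2, 5, 3, 0);  λ_5+ρ ↦ (3, 1, 3, 1);  λ_6+ρ ↦ (2, 1, 1, 3);  λ_7+ρ ↦ (2, 5, 3, 0);  λ_8+ρ ↦ (5, 1, 0, 5);  λ_9+ρ ↦ (2, 1, 1, 3);  λ_10+ρ ↦ (5, 1, 0, 5);  λ_11+ρ ↦ (2, 5, 3, 0);  λ_12+ρ ↦ (2, 5, 3, 0);  λ_13+ρ ↦ (2, 5, 3, 0)

The 13 indices split into 5 linkage classes (same alcove rep ⇔ same W_11-dot-orbit):

[[1, 6, 9], [2], [3, 5], [4, 7, 11, 12, 13], [8, 10]]


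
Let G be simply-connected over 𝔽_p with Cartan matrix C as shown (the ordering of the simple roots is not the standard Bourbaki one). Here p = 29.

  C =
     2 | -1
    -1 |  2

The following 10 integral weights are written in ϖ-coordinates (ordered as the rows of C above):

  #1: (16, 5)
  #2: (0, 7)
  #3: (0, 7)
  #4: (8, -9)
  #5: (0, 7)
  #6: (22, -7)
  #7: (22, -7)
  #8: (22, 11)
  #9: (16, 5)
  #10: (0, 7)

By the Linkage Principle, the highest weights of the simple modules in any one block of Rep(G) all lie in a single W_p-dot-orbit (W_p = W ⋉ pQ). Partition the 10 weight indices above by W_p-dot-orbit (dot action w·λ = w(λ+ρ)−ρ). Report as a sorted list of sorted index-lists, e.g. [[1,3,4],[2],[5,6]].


A_2 Cartan matrix, 2 simple roots permuted; ρ=(1,1).

W_29-reps of the 10 weights in Ā_29 (same 2-coord order as C):

  [1] (17, 6) · [2] (1, 8) · [3] (1, 8) · [4] (1, 8) · [5] (1, 8) · [6] (17, 6) · [7] (17, 6) · [8] (17, 6) · [9] (17, 6) · [10] (1, 8)

Linkage partition of the 10 weights (2 classes, p=29):

[[1, 6, 7, 8, 9], [2, 3, 4, 5, 10]]


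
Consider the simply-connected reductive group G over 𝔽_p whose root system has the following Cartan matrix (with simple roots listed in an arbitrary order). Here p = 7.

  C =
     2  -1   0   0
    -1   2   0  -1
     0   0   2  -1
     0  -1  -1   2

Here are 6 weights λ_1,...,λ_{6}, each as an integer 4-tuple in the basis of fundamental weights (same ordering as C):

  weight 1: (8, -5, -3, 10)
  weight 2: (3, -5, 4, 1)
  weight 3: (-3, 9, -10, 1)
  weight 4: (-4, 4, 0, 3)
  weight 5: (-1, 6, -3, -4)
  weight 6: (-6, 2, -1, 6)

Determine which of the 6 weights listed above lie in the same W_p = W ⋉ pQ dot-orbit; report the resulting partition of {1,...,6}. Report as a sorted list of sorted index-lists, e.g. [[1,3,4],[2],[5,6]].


C ↔ A_4 under row/col permutation; |W(A_4)| = 120.

Alcove-folded reps (p=7, 6 weights, presented ϖ-order):

    1: (0, 2, 3, 0)
    2: (0, 2, 3, 2)
    3: (0, 2, 2, 2)
    4: (0, 2, 2, 2)
    5: (0, 2, 3, 2)
    6: (0, 2, 3, 2)

3 distinct reps among the 6 weights ⇒ 3 W_7-linkage classes:

[[1], [2, 5, 6], [3, 4]]


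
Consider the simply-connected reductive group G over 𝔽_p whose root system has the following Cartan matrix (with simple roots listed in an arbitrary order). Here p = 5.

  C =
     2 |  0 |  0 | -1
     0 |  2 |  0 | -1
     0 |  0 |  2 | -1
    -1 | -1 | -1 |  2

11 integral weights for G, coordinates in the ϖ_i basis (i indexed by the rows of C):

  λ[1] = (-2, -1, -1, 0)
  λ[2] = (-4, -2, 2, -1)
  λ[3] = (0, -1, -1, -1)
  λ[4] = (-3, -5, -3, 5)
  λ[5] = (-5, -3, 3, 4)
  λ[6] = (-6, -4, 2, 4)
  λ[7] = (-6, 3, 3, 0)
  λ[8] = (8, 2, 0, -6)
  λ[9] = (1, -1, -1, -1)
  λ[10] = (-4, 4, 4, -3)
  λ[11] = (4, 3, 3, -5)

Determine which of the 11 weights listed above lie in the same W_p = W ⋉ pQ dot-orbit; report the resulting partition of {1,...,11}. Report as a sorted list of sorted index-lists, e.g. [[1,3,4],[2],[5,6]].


Root system D_4: the 4×4 matrix C matches after relabeling.

Each λ_j+ρ reduced to Ā_5; 4-tuples below use C's row order:

  [1] (1, 0, 0, 0)
  [2] (0, 2, 0, 1)
  [3] (1, 0, 0, 0)
  [4] (0, 2, 0, 1)
  [5] (0, 2, 0, 1)
  [6] (2, 0, 0, 0)
  [7] (1, 0, 0, 0)
  [8] (0, 2, 0, 1)
  [9] (2, 0, 0, 0)
  [10] (2, 0, 0, 0)
  [11] (1, 0, 0, 0)

Grouping the 11 weights by Ā_5-representative: 3 linkage classes.

[[1, 3, 7, 11], [2, 4, 5, 8], [6, 9, 10]]


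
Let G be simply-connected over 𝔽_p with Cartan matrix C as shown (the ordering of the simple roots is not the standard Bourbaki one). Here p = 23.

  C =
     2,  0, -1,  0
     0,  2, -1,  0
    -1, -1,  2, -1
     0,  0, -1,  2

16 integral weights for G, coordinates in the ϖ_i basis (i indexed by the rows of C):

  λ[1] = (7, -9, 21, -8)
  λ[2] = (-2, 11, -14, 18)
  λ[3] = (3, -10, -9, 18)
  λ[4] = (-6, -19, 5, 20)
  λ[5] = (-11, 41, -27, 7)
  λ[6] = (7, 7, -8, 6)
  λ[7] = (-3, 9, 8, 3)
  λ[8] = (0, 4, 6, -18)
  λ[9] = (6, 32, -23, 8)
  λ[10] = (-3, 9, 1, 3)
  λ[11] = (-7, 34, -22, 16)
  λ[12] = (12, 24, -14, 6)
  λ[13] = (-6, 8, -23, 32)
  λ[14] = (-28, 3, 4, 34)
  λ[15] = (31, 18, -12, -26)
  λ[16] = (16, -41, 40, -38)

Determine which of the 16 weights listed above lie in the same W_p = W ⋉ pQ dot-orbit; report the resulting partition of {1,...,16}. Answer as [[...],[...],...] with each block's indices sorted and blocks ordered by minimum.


Cartan matrix: type D_4 (|W|=192); un-permuting the 4 rows.

Alcove-folded reps (p=23, 16 weights, presented ϖ-order):

  [1] (1, 1, 7, 0) · [2] (12, 1, 1, 4) · [3] (9, 4, 2, 2) · [4] (12, 1, 1, 4) · [5] (5, 1, 4, 3) · [6] (1, 1, 7, 0) · [7] (2, 10, 0, 4) · [8] (5, 1, 4, 3) · [9] (5, 1, 4, 3) · [10] (2, 10, 0, 4) · [11] (9, 4, 2, 2) · [12] (2, 10, 0, 4) · [13] (5, 1, 4, 3) · [14] (12, 1, 1, 4) · [15] (9, 4, 2, 2) · [16] (12, 1, 1, 4)

Grouping the 16 weights by Ā_23-representative: 5 linkage classes.

[[1, 6], [2, 4, 14, 16], [3, 11, 15], [5, 8, 9, 13], [7, 10, 12]]


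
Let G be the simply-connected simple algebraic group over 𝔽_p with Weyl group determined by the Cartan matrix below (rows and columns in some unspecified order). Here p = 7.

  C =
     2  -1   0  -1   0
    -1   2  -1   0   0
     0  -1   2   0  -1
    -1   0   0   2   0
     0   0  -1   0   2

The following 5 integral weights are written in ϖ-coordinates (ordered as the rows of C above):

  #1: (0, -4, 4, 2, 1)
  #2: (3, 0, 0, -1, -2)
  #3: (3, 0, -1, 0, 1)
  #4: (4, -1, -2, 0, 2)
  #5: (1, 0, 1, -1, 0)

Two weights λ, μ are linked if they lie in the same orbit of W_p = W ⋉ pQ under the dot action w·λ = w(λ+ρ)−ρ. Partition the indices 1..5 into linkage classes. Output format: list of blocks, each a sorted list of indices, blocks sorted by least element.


Cartan matrix: type A_5 (|W|=720); un-permuting the 5 rows.

λ_j+ρ reflected into Ā_7 (⟨·,θ^∨⟩≤7); 5-tuples as given:

    [1] (2, 1, 2, 0, 1)
    [2] (4, 1, 0, 0, 1)
    [3] (4, 1, 0, 0, 1)
    [4] (4, 1, 0, 0, 1)
    [5] (2, 1, 2, 0, 1)

These 5 weights hit 2 W_7-dot-orbits; sizes (2, 3):

[[1, 5], [2, 3, 4]]


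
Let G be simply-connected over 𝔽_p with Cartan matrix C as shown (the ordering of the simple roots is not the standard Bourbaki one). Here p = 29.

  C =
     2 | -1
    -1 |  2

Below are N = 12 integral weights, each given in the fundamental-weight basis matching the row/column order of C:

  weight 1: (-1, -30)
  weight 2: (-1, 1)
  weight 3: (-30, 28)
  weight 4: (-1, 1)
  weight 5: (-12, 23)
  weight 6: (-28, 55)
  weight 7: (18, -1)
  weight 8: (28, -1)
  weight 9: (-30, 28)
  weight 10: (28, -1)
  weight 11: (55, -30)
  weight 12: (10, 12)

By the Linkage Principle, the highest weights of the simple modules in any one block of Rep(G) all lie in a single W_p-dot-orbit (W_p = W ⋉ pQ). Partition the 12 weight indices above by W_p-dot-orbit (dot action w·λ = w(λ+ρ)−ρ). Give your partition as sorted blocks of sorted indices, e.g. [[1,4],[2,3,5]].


C ↔ A_2 under row/col permutation; |W(A_2)| = 6.

Folding the 12 weights λ_j+ρ into Ā_29 (reps in the given 2-coord order):

  [1] (29, 0) · [2] (0, 2) · [3] (29, 0) · [4] (0, 2) · [5] (11, 13) · [6] (0, 2) · [7] (19, 0) · [8] (29, 0) · [9] (29, 0) · [10] (29, 0) · [11] (0, 2) · [12] (11, 13)

Partition of {1..12} into 4 W_29-dot-orbits:

[[1, 3, 8, 9, 10], [2, 4, 6, 11], [5, 12], [7]]


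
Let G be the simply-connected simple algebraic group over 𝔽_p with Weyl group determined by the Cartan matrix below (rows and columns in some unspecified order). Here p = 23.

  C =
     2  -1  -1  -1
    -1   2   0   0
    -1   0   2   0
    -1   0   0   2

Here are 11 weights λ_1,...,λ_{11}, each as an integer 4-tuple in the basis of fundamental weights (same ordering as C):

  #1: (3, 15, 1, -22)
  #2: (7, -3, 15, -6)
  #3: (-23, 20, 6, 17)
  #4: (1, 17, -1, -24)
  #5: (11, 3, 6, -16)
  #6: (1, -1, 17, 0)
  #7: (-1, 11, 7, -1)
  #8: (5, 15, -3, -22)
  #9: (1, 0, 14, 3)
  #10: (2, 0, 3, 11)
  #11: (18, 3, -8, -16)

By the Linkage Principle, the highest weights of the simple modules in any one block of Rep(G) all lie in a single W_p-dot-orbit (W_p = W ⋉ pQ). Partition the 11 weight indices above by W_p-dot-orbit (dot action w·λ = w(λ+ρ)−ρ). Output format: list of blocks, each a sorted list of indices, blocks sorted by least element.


Dynkin diagram of C (from the 6 off-diagonal −1 entries): D_4.

Ā_23 reps of the 11 weights (D_4, coords as presented):

  λ_1+ρ ↦ (1, 1, 15, 4)
  λ_2+ρ ↦ (1, 1, 15, 4)
  λ_3+ρ ↦ (1, 1, 15, 4)
  λ_4+ρ ↦ (2, 0, 18, 1)
  λ_5+ρ ↦ (3, 1, 4, 12)
  λ_6+ρ ↦ (2, 0, 18, 1)
  λ_7+ρ ↦ (0, 12, 8, 0)
  λ_8+ρ ↦ (1, 1, 15, 4)
  λ_9+ρ ↦ (1, 1, 15, 4)
  λ_10+ρ ↦ (3, 1, 4, 12)
  λ_11+ρ ↦ (3, 1, 4, 12)

Partition of {1..11} into 4 W_23-dot-orbits:

[[1, 2, 3, 8, 9], [4, 6], [5, 10, 11], [7]]


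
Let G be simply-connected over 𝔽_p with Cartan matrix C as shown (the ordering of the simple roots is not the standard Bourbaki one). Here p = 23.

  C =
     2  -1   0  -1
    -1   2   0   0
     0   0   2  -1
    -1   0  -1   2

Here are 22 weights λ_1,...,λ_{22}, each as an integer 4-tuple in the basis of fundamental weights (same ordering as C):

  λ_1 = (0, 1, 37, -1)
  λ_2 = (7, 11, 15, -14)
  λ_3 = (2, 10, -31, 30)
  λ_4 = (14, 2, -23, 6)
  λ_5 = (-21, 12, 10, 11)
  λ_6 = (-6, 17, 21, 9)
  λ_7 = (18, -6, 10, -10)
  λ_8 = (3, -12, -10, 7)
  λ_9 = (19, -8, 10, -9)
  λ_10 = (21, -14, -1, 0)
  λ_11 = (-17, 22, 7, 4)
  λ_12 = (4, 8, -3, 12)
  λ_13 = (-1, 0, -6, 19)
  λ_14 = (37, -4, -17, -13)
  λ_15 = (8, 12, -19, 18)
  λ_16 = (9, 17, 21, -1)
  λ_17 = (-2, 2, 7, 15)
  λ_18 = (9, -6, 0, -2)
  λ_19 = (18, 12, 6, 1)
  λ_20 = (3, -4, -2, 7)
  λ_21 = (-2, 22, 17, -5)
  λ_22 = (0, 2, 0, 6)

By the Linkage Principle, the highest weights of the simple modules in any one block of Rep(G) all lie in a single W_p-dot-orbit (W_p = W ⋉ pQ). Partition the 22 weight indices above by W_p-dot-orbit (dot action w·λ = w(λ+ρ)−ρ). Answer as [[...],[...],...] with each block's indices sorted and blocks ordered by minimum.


A_4 Cartan matrix, 4 simple roots permuted; ρ=(1,1,1,1).

W_23-reps of the 22 weights in Ā_23 (same 4-coord order as C):

  [1] (0, 1, 5, 15)
  [2] (5, 7, 3, 8)
  [3] (1, 3, 1, 7)
  [4] (0, 1, 5, 15)
  [5] (5, 7, 3, 8)
  [6] (4, 5, 0, 1)
  [7] (5, 5, 2, 9)
  [8] (1, 3, 1, 7)
  [9] (5, 7, 3, 8)
  [10] (9, 13, 0, 1)
  [11] (5, 7, 3, 8)
  [12] (5, 5, 2, 9)
  [13] (0, 1, 5, 15)
  [14] (5, 7, 3, 8)
  [15] (4, 5, 0, 1)
  [16] (4, 5, 0, 1)
  [17] (0, 1, 5, 15)
  [18] (4, 5, 0, 1)
  [19] (5, 5, 2, 9)
  [20] (1, 3, 1, 7)
  [21] (4, 5, 0, 1)
  [22] (1, 3, 1, 7)

6 distinct reps among the 22 weights ⇒ 6 W_23-linkage classes:

[[1, 4, 13, 17], [2, 5, 9, 11, 14], [3, 8, 20, 22], [6, 15, 16, 18, 21], [7, 12, 19], [10]]


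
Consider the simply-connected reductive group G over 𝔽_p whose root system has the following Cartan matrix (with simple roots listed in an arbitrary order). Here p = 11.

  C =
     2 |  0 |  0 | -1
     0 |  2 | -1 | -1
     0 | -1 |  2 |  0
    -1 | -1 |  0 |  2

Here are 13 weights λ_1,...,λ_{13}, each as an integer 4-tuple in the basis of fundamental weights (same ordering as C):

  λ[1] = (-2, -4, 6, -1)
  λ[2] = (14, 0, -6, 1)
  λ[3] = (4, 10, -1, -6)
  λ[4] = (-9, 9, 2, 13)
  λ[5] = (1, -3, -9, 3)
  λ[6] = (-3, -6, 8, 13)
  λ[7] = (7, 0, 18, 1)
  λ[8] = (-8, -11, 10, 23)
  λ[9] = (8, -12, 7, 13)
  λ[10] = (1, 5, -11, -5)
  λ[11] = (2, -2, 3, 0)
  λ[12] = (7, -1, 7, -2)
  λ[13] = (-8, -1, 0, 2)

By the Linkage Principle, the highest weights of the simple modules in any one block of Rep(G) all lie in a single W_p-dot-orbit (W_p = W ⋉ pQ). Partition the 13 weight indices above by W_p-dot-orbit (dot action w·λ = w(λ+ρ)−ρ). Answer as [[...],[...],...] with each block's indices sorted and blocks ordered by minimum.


Root system A_4: the 4×4 matrix C matches after relabeling.

W_11-reps of the 13 weights in Ā_11 (same 4-coord order as C):

  λ_1 → (3, 1, 3, 0)
  λ_2 → (4, 2, 2, 2)
  λ_3 → (0, 6, 0, 5)
  λ_4 → (2, 2, 3, 1)
  λ_5 → (4, 2, 2, 2)
  λ_6 → (4, 2, 2, 2)
  λ_7 → (2, 0, 8, 1)
  λ_8 → (2, 0, 4, 1)
  λ_9 → (2, 0, 8, 1)
  λ_10 → (4, 2, 2, 2)
  λ_11 → (3, 1, 3, 0)
  λ_12 → (3, 1, 3, 0)
  λ_13 → (3, 1, 3, 0)

6 distinct reps among the 13 weights ⇒ 6 W_11-linkage classes:

[[1, 11, 12, 13], [2, 5, 6, 10], [3], [4], [7, 9], [8]]


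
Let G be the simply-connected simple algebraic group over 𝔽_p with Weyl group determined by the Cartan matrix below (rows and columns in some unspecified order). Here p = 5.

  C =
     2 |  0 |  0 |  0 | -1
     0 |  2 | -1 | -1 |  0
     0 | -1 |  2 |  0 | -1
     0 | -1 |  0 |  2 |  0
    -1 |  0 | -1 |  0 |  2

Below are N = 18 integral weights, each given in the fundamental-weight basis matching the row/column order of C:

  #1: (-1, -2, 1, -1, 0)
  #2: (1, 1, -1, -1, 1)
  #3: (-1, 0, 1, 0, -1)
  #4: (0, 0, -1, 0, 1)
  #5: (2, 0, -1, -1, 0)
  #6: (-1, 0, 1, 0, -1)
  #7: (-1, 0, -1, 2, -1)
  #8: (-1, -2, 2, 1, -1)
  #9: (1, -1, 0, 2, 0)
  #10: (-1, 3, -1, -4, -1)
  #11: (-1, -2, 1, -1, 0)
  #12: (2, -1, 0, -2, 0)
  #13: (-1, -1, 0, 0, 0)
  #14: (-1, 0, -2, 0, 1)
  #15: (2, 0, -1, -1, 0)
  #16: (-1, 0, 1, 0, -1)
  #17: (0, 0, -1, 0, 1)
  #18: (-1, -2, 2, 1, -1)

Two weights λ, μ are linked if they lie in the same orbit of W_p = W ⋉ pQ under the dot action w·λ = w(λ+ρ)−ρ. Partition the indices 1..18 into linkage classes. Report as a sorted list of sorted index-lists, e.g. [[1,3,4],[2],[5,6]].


Cartan matrix: type A_5 (|W|=720); un-permuting the 5 rows.

Each λ_j+ρ reduced to Ā_5; 5-tuples below use C's row order:

  1: (0, 0, 1, 1, 1);  2: (1, 1, 0, 1, 2);  3: (0, 1, 2, 1, 0);  4: (1, 1, 0, 1, 2);  5: (3, 1, 0, 0, 1);  6: (0, 1, 2, 1, 0);  7: (0, 1, 0, 3, 0);  8: (0, 1, 2, 1, 0);  9: (0, 0, 1, 1, 1);  10: (0, 1, 0, 3, 0);  11: (0, 0, 1, 1, 1);  12: (3, 1, 0, 0, 1);  13: (0, 0, 1, 1, 1);  14: (0, 0, 1, 1, 1);  15: (3, 1, 0, 0, 1);  16: (0, 1, 2, 1, 0);  17: (1, 1, 0, 1, 2);  18: (0, 1, 2, 1, 0)

Grouping the 18 weights by Ā_5-representative: 5 linkage classes.

[[1, 9, 11, 13, 14], [2, 4, 17], [3, 6, 8, 16, 18], [5, 12, 15], [7, 10]]


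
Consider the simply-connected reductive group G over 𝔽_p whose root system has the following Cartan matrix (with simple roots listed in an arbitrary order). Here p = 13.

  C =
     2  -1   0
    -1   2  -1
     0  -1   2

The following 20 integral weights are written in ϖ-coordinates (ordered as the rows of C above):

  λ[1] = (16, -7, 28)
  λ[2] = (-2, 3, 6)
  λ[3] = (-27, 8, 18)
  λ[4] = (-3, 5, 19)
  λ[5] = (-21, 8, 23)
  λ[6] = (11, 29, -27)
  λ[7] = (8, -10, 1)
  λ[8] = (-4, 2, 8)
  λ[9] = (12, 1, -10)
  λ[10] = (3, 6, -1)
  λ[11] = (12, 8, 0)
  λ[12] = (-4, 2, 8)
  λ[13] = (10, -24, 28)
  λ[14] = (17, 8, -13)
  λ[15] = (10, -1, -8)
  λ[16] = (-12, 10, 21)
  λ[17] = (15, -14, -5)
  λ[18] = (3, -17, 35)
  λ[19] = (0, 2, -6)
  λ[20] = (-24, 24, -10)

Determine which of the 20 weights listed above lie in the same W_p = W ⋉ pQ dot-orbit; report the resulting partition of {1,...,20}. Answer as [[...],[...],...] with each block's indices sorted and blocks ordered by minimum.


Type A_3, rank 3, |W|=24; reorder rows/cols to standard.

Ā_13 reps of the 20 weights (A_3, coords as presented):

  λ_1+ρ ↦ (1, 3, 7) · λ_2+ρ ↦ (1, 3, 7) · λ_3+ρ ↦ (0, 2, 7) · λ_4+ρ ↦ (4, 7, 0) · λ_5+ρ ↦ (4, 7, 0) · λ_6+ρ ↦ (3, 0, 9) · λ_7+ρ ↦ (0, 2, 7) · λ_8+ρ ↦ (3, 0, 9) · λ_9+ρ ↦ (4, 7, 0) · λ_10+ρ ↦ (4, 7, 0) · λ_11+ρ ↦ (3, 0, 9) · λ_12+ρ ↦ (3, 0, 9) · λ_13+ρ ↦ (1, 3, 7) · λ_14+ρ ↦ (1, 1, 3) · λ_15+ρ ↦ (4, 7, 0) · λ_16+ρ ↦ (0, 2, 7) · λ_17+ρ ↦ (3, 0, 9) · λ_18+ρ ↦ (1, 3, 7) · λ_19+ρ ↦ (1, 1, 3) · λ_20+ρ ↦ (1, 3, 7)

5 distinct reps among the 20 weights ⇒ 5 W_13-linkage classes:

[[1, 2, 13, 18, 20], [3, 7, 16], [4, 5, 9, 10, 15], [6, 8, 11, 12, 17], [14, 19]]


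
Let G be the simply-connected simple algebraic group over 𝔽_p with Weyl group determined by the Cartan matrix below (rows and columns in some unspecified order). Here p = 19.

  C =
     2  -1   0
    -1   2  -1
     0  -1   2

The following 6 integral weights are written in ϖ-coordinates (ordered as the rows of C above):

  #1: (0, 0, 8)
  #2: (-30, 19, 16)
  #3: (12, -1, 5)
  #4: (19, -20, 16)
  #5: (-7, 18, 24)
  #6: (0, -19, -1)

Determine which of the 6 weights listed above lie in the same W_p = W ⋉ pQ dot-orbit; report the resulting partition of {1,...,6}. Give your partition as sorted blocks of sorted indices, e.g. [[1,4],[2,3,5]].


Type A_3, rank 3, |W|=24; reorder rows/cols to standard.

Alcove-folded reps (p=19, 6 weights, presented ϖ-order):

  [1] (1, 1, 9);  [2] (1, 1, 9);  [3] (13, 0, 6);  [4] (0, 17, 1);  [5] (13, 0, 6);  [6] (0, 17, 1)

The 6 indices split into 3 linkage classes (same alcove rep ⇔ same W_19-dot-orbit):

[[1, 2], [3, 5], [4, 6]]


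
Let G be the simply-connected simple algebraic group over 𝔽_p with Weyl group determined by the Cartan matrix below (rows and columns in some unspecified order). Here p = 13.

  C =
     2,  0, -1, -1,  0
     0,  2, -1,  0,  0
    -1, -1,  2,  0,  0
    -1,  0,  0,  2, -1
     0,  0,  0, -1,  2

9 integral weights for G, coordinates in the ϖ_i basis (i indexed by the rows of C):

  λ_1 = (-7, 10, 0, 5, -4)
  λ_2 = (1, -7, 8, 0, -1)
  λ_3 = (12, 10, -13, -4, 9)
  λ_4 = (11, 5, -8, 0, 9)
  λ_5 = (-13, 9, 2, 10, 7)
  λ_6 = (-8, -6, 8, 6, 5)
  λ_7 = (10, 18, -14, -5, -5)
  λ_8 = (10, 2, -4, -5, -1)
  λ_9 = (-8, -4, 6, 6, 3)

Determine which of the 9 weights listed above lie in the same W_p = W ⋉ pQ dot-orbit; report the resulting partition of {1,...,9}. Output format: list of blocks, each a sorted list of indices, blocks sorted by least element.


C ↔ A_5 under row/col permutation; |W(A_5)| = 720.

Alcove-folded reps (p=13, 9 weights, presented ϖ-order):

  1: (2, 6, 3, 1, 0) · 2: (2, 6, 3, 1, 0) · 3: (2, 6, 3, 1, 0) · 4: (2, 6, 3, 1, 0) · 5: (2, 6, 3, 1, 0) · 6: (4, 0, 3, 0, 4) · 7: (4, 0, 3, 0, 4) · 8: (4, 0, 3, 0, 4) · 9: (4, 0, 3, 0, 4)

Partition of {1..9} into 2 W_13-dot-orbits:

[[1, 2, 3, 4, 5], [6, 7, 8, 9]]


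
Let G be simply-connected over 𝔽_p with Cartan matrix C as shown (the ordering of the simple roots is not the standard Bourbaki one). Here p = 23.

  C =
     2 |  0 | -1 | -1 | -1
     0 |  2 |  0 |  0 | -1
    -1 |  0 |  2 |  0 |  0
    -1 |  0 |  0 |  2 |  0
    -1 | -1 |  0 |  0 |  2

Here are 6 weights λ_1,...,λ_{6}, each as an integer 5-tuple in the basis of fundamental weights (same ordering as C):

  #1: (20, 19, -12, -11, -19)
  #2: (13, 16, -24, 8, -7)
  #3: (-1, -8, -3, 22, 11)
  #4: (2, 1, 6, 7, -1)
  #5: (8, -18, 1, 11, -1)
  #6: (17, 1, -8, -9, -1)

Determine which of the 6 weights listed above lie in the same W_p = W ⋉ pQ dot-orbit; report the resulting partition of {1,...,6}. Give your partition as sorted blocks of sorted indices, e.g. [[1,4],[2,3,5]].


Dynkin diagram of C (from the 8 off-diagonal −1 entries): D_5.

W_23-reps of the 6 weights in Ā_23 (same 5-coord order as C):

  1: (3, 2, 7, 8, 0) · 2: (2, 0, 6, 4, 0) · 3: (3, 2, 7, 8, 0) · 4: (3, 2, 7, 8, 0) · 5: (2, 0, 6, 4, 0) · 6: (3, 2, 7, 8, 0)

The 6 indices split into 2 linkage classes (same alcove rep ⇔ same W_23-dot-orbit):

[[1, 3, 4, 6], [2, 5]]


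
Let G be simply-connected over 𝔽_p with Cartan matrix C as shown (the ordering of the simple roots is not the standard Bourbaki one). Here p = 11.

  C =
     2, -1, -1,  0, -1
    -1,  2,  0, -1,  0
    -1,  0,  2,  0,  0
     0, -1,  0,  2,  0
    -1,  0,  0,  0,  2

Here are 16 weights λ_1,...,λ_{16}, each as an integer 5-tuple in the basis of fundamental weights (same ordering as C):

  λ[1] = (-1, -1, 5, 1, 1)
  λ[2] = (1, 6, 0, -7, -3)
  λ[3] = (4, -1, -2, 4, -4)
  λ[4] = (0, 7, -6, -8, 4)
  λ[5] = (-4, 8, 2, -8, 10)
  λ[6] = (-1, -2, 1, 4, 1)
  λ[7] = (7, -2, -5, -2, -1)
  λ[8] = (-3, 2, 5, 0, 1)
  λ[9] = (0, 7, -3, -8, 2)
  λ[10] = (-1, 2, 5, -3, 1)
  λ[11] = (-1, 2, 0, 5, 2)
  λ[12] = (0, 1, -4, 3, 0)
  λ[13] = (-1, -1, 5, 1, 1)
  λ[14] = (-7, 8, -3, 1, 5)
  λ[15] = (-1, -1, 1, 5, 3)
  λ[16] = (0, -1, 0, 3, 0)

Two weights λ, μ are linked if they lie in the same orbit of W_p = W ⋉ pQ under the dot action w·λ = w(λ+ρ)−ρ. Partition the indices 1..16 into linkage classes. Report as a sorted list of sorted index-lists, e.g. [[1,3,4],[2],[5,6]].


C ↔ D_5 under row/col permutation; |W(D_5)| = 1920.

Folding the 16 weights λ_j+ρ into Ā_11 (reps in the given 5-coord order):

    λ_1 → (0, 0, 6, 2, 2)
    λ_2 → (0, 1, 1, 6, 2)
    λ_3 → (1, 0, 1, 5, 3)
    λ_4 → (1, 0, 1, 4, 1)
    λ_5 → (0, 0, 6, 2, 2)
    λ_6 → (1, 0, 1, 4, 1)
    λ_7 → (2, 1, 4, 1, 0)
    λ_8 → (2, 1, 4, 1, 0)
    λ_9 → (0, 1, 1, 6, 2)
    λ_10 → (0, 0, 6, 2, 2)
    λ_11 → (1, 0, 1, 4, 1)
    λ_12 → (1, 0, 1, 4, 1)
    λ_13 → (0, 0, 6, 2, 2)
    λ_14 → (0, 0, 6, 2, 2)
    λ_15 → (1, 0, 1, 5, 3)
    λ_16 → (1, 0, 1, 4, 1)

Linkage partition of the 16 weights (5 classes, p=11):

[[1, 5, 10, 13, 14], [2, 9], [3, 15], [4, 6, 11, 12, 16], [7, 8]]


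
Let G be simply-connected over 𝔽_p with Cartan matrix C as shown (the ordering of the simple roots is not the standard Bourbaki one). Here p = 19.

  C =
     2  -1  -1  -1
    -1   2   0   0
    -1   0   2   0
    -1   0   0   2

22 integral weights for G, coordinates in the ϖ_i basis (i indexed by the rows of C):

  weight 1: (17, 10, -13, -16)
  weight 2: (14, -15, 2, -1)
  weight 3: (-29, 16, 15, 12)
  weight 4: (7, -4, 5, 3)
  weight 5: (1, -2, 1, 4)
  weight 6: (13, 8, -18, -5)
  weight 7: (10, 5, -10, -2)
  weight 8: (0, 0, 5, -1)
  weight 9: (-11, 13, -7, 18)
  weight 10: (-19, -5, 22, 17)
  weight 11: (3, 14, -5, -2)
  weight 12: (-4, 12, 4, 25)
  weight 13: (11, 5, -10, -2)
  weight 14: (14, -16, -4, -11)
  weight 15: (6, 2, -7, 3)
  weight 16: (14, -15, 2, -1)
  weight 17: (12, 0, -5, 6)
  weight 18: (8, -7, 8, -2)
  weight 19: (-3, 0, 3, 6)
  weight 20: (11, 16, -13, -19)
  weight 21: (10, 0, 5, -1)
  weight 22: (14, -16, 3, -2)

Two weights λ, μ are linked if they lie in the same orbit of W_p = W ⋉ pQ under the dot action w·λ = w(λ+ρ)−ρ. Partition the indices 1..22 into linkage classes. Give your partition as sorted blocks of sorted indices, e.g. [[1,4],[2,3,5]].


Type D_4, rank 4, |W|=192; reorder rows/cols to standard.

Alcove-folded reps (p=19, 22 weights, presented ϖ-order):

  λ_1 → (1, 1, 2, 5)
  λ_2 → (1, 14, 3, 0)
  λ_3 → (1, 1, 2, 5)
  λ_4 → (1, 3, 6, 4)
  λ_5 → (1, 1, 2, 5)
  λ_6 → (0, 2, 10, 3)
  λ_7 → (1, 6, 9, 1)
  λ_8 → (1, 1, 6, 0)
  λ_9 → (0, 2, 10, 3)
  λ_10 → (1, 14, 3, 0)
  λ_11 → (1, 14, 3, 0)
  λ_12 → (0, 2, 10, 3)
  λ_13 → (1, 6, 9, 1)
  λ_14 → (0, 2, 10, 3)
  λ_15 → (1, 3, 6, 4)
  λ_16 → (1, 14, 3, 0)
  λ_17 → (1, 1, 2, 5)
  λ_18 → (1, 6, 9, 1)
  λ_19 → (1, 1, 2, 5)
  λ_20 → (1, 1, 6, 0)
  λ_21 → (1, 1, 6, 0)
  λ_22 → (1, 14, 3, 0)

These 22 weights hit 6 W_19-dot-orbits; sizes (5, 5, 2, 4, 3, 3):

[[1, 3, 5, 17, 19], [2, 10, 11, 16, 22], [4, 15], [6, 9, 12, 14], [7, 13, 18], [8, 20, 21]]


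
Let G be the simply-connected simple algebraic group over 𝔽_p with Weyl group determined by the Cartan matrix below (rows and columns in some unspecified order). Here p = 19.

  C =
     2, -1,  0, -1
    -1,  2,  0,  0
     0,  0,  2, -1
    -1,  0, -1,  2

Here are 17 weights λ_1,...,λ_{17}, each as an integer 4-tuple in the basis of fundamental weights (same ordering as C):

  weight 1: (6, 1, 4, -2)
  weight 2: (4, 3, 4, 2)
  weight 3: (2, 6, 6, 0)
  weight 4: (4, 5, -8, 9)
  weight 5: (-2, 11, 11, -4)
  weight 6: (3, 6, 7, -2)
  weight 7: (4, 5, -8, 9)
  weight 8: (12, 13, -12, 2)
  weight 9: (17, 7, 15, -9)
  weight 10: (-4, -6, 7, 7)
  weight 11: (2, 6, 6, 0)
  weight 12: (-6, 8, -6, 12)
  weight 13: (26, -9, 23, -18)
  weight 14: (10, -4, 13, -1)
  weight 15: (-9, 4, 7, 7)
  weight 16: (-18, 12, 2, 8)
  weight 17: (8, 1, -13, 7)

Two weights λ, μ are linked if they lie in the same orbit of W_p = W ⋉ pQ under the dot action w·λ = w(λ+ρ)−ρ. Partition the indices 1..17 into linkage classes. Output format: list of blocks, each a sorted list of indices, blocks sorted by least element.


Root system A_4: the 4×4 matrix C matches after relabeling.

Each λ_j+ρ reduced to Ā_19; 4-tuples below use C's row order:

  λ_1 → (6, 2, 4, 1) · λ_2 → (5, 4, 5, 3) · λ_3 → (3, 7, 7, 1) · λ_4 → (5, 4, 5, 3) · λ_5 → (3, 7, 7, 1) · λ_6 → (3, 7, 7, 1) · λ_7 → (5, 4, 5, 3) · λ_8 → (5, 3, 8, 0) · λ_9 → (3, 7, 7, 1) · λ_10 → (5, 3, 8, 0) · λ_11 → (3, 7, 7, 1) · λ_12 → (5, 4, 5, 3) · λ_13 → (5, 2, 8, 4) · λ_14 → (5, 3, 8, 0) · λ_15 → (5, 3, 8, 0) · λ_16 → (5, 4, 5, 3) · λ_17 → (5, 2, 8, 4)

The 17 indices split into 5 linkage classes (same alcove rep ⇔ same W_19-dot-orbit):

[[1], [2, 4, 7, 12, 16], [3, 5, 6, 9, 11], [8, 10, 14, 15], [13, 17]]


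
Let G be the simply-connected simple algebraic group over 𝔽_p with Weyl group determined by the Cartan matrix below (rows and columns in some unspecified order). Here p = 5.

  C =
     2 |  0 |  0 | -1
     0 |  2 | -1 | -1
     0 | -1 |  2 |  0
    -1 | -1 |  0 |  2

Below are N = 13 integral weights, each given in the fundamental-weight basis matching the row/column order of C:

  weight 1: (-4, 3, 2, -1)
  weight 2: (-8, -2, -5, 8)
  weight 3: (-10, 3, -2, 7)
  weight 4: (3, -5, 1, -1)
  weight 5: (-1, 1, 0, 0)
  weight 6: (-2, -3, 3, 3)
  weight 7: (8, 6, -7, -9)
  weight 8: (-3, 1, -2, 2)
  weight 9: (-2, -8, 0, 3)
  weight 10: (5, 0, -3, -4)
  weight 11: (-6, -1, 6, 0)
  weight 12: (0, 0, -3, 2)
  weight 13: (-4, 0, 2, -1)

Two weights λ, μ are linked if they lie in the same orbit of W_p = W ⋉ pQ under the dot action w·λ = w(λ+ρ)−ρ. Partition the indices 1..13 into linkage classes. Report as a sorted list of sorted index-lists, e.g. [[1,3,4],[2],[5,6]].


Cartan matrix: type A_4 (|W|=120); un-permuting the 4 rows.

Folding the 13 weights λ_j+ρ into Ā_5 (reps in the given 4-coord order):

  1: (2, 1, 1, 1);  2: (0, 2, 1, 1);  3: (1, 1, 1, 1);  4: (0, 2, 0, 2);  5: (0, 2, 1, 1);  6: (0, 2, 1, 1);  7: (1, 1, 1, 1);  8: (2, 1, 1, 1);  9: (1, 1, 1, 1);  10: (1, 1, 1, 1);  11: (0, 2, 0, 2);  12: (1, 1, 1, 2);  13: (0, 2, 1, 1)

These 13 weights hit 5 W_5-dot-orbits; sizes (2, 4, 4, 2, 1):

[[1, 8], [2, 5, 6, 13], [3, 7, 9, 10], [4, 11], [12]]


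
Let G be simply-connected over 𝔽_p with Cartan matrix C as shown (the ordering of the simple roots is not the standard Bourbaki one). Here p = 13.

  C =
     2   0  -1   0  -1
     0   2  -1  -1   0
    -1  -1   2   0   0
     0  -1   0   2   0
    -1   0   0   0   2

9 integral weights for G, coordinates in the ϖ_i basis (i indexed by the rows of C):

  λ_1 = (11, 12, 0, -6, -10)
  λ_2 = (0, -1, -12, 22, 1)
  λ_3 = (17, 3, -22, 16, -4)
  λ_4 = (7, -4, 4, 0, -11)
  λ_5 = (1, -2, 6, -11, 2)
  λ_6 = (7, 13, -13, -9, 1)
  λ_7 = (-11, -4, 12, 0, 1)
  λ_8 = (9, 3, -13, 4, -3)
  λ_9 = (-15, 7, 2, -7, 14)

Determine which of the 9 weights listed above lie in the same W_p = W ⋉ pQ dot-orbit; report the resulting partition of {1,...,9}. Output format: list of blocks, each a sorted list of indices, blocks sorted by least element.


A_5 Cartan matrix, 5 simple roots permuted; ρ=(1,1,1,1,1).

W_13-reps of the 9 weights in Ā_13 (same 5-coord order as C):

  1: (1, 0, 0, 8, 3);  2: (2, 1, 0, 2, 8);  3: (2, 5, 0, 3, 2);  4: (2, 1, 0, 2, 8);  5: (2, 6, 2, 1, 1);  6: (2, 6, 2, 1, 1);  7: (2, 1, 0, 2, 8);  8: (2, 5, 0, 3, 2);  9: (2, 6, 2, 1, 1)

Partition of {1..9} into 4 W_13-dot-orbits:

[[1], [2, 4, 7], [3, 8], [5, 6, 9]]


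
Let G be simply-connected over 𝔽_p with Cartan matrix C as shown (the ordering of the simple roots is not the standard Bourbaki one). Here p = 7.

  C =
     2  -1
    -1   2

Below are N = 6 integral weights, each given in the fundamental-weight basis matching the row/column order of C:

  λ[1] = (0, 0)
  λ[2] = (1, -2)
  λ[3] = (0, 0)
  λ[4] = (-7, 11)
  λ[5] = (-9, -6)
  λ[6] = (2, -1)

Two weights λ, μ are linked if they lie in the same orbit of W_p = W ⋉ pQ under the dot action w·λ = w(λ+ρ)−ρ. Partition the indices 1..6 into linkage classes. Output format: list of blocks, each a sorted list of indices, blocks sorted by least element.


Type A_2, rank 2, |W|=6; reorder rows/cols to standard.

Ā_7 reps of the 6 weights (A_2, coords as presented):

  λ_1 → (1, 1) · λ_2 → (1, 1) · λ_3 → (1, 1) · λ_4 → (1, 1) · λ_5 → (1, 1) · λ_6 → (3, 0)

2 distinct reps among the 6 weights ⇒ 2 W_7-linkage classes:

[[1, 2, 3, 4, 5], [6]]
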